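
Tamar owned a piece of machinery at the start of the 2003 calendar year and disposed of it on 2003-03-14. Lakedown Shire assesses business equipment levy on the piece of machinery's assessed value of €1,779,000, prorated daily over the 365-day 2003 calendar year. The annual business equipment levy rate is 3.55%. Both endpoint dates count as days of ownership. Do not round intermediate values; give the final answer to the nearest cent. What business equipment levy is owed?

Days held (2003-01-01 to 2003-03-14): 73 out of 365
Tax = €1,779,000 × 3.55% × 73/365 = €12,630.9000

€12,630.90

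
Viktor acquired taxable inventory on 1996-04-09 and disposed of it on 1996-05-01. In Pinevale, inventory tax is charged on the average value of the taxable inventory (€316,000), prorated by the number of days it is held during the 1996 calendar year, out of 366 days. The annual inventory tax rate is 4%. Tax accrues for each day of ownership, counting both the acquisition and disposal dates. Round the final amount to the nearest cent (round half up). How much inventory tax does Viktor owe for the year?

€794.32

Days held (1996-04-09 to 1996-05-01): 23 out of 366
Tax = €316,000 × 4% × 23/366 = €794.3169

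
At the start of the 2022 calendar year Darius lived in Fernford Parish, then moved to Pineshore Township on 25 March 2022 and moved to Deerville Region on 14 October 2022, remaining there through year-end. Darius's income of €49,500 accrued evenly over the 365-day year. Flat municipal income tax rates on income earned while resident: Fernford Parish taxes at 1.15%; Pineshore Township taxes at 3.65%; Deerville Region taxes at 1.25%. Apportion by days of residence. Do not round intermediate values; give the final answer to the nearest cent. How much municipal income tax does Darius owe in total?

€1,268.22

Fernford Parish, 1 January – 24 March 2022: 83 days → €49,500 × 1.15% × 83/365 = €129.4459
Pineshore Township, 25 March – 13 October 2022: 203 days → €49,500 × 3.65% × 203/365 = €1,004.8500
Deerville Region, 14 October – 31 December 2022: 79 days → €49,500 × 1.25% × 79/365 = €133.9212
Total = €1,268.2171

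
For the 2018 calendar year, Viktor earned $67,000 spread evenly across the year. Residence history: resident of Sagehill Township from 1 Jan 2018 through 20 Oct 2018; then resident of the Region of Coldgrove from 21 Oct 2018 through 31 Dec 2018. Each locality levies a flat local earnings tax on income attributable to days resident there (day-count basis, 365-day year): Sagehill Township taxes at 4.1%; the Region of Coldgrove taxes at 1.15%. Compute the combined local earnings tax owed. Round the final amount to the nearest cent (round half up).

$2,357.12

Sagehill Township, 1 Jan – 20 Oct 2018: 293 days → $67,000 × 4.1% × 293/365 = $2,205.1260
The Region of Coldgrove, 21 Oct – 31 Dec 2018: 72 days → $67,000 × 1.15% × 72/365 = $151.9890
Total = $2,357.1151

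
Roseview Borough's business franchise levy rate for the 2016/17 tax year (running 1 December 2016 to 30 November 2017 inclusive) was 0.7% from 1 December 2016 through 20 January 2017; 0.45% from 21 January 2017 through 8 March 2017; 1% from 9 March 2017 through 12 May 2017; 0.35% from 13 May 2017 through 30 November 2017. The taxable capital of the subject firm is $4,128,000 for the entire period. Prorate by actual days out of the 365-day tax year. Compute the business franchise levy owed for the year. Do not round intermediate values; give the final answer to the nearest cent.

1 December 2016 – 20 January 2017: 51 days at 0.7% → $4,128,000 × 0.7% × 51/365 = $4,037.5233
21 January – 8 March 2017: 47 days at 0.45% → $4,128,000 × 0.45% × 47/365 = $2,391.9781
9 March – 12 May 2017: 65 days at 1% → $4,128,000 × 1% × 65/365 = $7,351.2329
13 May – 30 November 2017: 202 days at 0.35% → $4,128,000 × 0.35% × 202/365 = $7,995.8795
Total = $21,776.6137

$21,776.61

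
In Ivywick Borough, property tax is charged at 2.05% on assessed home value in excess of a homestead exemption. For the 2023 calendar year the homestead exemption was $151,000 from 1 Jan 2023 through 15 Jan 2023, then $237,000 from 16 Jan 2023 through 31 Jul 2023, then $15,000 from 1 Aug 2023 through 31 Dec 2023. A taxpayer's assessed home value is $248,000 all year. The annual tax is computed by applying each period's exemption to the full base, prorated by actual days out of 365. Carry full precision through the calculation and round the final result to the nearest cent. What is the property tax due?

$2,205.63

1 Jan – 15 Jan 2023: 15 days, exemption $151,000 → ($248,000 − $151,000) × 2.05% × 15/365 = $81.7192
16 Jan – 31 Jul 2023: 197 days, exemption $237,000 → ($248,000 − $237,000) × 2.05% × 197/365 = $121.7082
1 Aug – 31 Dec 2023: 153 days, exemption $15,000 → ($248,000 − $15,000) × 2.05% × 153/365 = $2,002.2041
Total = $2,205.6315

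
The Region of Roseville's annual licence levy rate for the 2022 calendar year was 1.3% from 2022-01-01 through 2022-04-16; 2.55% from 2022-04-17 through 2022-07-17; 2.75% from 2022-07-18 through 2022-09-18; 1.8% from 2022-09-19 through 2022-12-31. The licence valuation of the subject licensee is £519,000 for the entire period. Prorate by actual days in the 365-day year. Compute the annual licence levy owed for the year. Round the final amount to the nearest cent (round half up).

2022-01-01 to 2022-04-16: 106 days at 1.3% → £519,000 × 1.3% × 106/365 = £1,959.4027
2022-04-17 to 2022-07-17: 92 days at 2.55% → £519,000 × 2.55% × 92/365 = £3,335.8192
2022-07-18 to 2022-09-18: 63 days at 2.75% → £519,000 × 2.75% × 63/365 = £2,463.4726
2022-09-19 to 2022-12-31: 104 days at 1.8% → £519,000 × 1.8% × 104/365 = £2,661.8301
Total = £10,420.5247

£10,420.52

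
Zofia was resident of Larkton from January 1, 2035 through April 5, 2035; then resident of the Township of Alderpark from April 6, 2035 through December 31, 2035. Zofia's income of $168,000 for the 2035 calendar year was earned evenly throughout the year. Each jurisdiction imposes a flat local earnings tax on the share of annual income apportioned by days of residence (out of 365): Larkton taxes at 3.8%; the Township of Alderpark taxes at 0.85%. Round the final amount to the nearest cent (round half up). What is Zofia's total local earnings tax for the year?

$2,717.92

Larkton, January 1 – April 5, 2035: 95 days → $168,000 × 3.8% × 95/365 = $1,661.5890
The Township of Alderpark, April 6 – December 31, 2035: 270 days → $168,000 × 0.85% × 270/365 = $1,056.3288
Total = $2,717.9178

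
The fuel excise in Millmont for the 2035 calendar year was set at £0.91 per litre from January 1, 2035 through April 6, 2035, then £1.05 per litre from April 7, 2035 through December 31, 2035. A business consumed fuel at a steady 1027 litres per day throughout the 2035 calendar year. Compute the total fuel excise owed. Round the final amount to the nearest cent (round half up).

£379,794.87

January 1 – April 6, 2035: 96 days × 1027 litres/day = 98,592 litres at £0.91/litre → £89,718.72
April 7 – December 31, 2035: 269 days × 1027 litres/day = 276,263 litres at £1.05/litre → £290,076.15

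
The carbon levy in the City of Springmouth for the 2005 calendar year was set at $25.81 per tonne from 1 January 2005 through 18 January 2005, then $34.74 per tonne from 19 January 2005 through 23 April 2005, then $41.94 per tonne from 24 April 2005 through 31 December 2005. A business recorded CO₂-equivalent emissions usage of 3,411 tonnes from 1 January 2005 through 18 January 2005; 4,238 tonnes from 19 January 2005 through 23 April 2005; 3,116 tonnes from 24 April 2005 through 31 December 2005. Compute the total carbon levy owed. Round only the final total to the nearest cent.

1 January – 18 January 2005: 3,411 tonnes at $25.81/tonne → $88,037.91
19 January – 23 April 2005: 4,238 tonnes at $34.74/tonne → $147,228.12
24 April – 31 December 2005: 3,116 tonnes at $41.94/tonne → $130,685.04

$365,951.07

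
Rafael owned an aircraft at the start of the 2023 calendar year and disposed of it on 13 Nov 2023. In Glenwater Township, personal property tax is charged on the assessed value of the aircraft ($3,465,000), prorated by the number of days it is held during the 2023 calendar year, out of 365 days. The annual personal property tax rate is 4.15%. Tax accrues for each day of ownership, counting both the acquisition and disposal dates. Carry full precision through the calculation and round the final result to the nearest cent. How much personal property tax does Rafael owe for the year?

$124,887.14

Days held (1 Jan – 13 Nov 2023): 317 out of 365
Tax = $3,465,000 × 4.15% × 317/365 = $124,887.1438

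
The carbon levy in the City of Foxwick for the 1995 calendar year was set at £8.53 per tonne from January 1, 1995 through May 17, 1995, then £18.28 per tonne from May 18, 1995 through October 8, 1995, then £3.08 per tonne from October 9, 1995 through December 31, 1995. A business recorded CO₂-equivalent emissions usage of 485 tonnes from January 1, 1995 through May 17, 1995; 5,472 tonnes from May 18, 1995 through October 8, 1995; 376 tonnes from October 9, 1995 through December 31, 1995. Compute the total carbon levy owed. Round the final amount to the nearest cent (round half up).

January 1 – May 17, 1995: 485 tonnes at £8.53/tonne → £4,137.05
May 18 – October 8, 1995: 5,472 tonnes at £18.28/tonne → £100,028.16
October 9 – December 31, 1995: 376 tonnes at £3.08/tonne → £1,158.08

£105,323.29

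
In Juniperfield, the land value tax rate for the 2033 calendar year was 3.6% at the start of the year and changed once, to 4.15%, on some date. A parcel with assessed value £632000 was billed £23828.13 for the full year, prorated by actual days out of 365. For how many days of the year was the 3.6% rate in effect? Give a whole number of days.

252 days

Let d = days at the first rate; then 365 − d days at the second rate.
£632000 × [3.6%·d + 4.15%·(365−d)] / 365 = £23828.13
Solving gives d = 252, so the new rate took effect on September 10, 2033.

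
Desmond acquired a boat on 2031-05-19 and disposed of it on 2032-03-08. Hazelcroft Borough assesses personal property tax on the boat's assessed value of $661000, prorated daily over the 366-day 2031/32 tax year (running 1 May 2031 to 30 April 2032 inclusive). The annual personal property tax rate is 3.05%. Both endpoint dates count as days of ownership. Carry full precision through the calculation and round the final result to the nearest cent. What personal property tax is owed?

Days held (2031-05-19 to 2032-03-08): 295 out of 366
Tax = $661000 × 3.05% × 295/366 = $16249.5833

$16249.58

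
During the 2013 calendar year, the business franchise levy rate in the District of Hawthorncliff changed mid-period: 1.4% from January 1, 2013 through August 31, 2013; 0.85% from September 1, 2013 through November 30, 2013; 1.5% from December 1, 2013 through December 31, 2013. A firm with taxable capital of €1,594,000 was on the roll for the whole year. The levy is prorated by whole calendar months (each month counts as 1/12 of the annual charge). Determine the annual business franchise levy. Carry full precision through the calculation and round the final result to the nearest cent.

January 1 – August 31, 2013: 8 months at 1.4% → €1,594,000 × 1.4% × 8/12 = €14,877.3333
September 1 – November 30, 2013: 3 months at 0.85% → €1,594,000 × 0.85% × 3/12 = €3,387.2500
December 1 – December 31, 2013: 1 month at 1.5% → €1,594,000 × 1.5% × 1/12 = €1,992.5000
Total = €20,257.0833

€20,257.08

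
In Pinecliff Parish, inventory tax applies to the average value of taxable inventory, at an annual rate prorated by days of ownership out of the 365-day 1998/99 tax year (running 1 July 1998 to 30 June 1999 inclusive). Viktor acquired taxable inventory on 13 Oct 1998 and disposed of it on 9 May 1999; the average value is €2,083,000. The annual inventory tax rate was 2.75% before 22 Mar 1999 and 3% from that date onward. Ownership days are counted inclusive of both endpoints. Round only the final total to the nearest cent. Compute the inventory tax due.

13 Oct 1998 – 21 Mar 1999: 160 days at 2.75% → €2,083,000 × 2.75% × 160/365 = €25,110.1370
22 Mar – 9 May 1999: 49 days at 3% → €2,083,000 × 3% × 49/365 = €8,389.0685
Total = €33,499.2055

€33,499.21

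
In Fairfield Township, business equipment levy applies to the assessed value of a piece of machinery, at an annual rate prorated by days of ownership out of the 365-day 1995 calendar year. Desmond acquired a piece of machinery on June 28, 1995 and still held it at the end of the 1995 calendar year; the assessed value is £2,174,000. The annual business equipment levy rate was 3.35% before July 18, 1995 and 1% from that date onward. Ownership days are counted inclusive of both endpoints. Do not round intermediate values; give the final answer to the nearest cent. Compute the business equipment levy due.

£13,937.42

June 28 – July 17, 1995: 20 days at 3.35% → £2,174,000 × 3.35% × 20/365 = £3,990.6301
July 18 – December 31, 1995: 167 days at 1% → £2,174,000 × 1% × 167/365 = £9,946.7945
Total = £13,937.4247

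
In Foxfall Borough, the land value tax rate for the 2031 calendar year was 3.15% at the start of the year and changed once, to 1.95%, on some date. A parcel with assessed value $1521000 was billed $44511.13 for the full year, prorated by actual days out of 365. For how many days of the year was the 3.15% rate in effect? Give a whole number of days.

297 days

Let d = days at the first rate; then 365 − d days at the second rate.
$1521000 × [3.15%·d + 1.95%·(365−d)] / 365 = $44511.13
Solving gives d = 297, so the new rate took effect on October 25, 2031.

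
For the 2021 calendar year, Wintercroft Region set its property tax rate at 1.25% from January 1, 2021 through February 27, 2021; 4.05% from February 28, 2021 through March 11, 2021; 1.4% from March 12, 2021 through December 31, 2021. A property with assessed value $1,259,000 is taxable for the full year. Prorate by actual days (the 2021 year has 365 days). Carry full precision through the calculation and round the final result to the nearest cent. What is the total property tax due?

January 1 – February 27, 2021: 58 days at 1.25% → $1,259,000 × 1.25% × 58/365 = $2,500.7534
February 28 – March 11, 2021: 12 days at 4.05% → $1,259,000 × 4.05% × 12/365 = $1,676.3671
March 12 – December 31, 2021: 295 days at 1.4% → $1,259,000 × 1.4% × 295/365 = $14,245.6712
Total = $18,422.7918

$18,422.79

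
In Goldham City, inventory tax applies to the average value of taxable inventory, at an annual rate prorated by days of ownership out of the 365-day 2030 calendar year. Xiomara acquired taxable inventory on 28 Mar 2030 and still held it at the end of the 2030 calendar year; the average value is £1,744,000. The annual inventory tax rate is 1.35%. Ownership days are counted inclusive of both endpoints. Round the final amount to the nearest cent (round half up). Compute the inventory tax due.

Days held (28 Mar – 31 Dec 2030): 279 out of 365
Tax = £1,744,000 × 1.35% × 279/365 = £17,996.6466

£17,996.65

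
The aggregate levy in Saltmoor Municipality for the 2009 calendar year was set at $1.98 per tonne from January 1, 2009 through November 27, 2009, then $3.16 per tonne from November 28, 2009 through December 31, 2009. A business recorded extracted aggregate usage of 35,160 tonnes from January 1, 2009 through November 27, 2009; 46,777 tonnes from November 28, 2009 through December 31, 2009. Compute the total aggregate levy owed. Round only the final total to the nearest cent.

$217,432.12

January 1 – November 27, 2009: 35,160 tonnes at $1.98/tonne → $69,616.80
November 28 – December 31, 2009: 46,777 tonnes at $3.16/tonne → $147,815.32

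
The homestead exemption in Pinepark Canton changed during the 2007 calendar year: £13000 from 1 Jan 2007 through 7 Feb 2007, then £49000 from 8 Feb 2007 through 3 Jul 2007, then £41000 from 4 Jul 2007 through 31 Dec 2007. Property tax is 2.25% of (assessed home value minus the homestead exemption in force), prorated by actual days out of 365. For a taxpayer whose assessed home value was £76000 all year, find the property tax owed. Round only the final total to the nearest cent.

£781.09

1 Jan – 7 Feb 2007: 38 days, exemption £13000 → (£76000 − £13000) × 2.25% × 38/365 = £147.5753
8 Feb – 3 Jul 2007: 146 days, exemption £49000 → (£76000 − £49000) × 2.25% × 146/365 = £243.0000
4 Jul – 31 Dec 2007: 181 days, exemption £41000 → (£76000 − £41000) × 2.25% × 181/365 = £390.5137
Total = £781.0890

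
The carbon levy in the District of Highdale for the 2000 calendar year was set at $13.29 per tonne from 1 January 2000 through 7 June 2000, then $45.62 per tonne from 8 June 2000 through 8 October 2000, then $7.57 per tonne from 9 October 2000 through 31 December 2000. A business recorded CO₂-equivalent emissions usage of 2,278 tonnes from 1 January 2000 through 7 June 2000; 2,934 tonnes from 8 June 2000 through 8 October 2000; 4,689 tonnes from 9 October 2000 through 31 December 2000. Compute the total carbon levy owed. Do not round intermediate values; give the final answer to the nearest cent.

$199,619.43

1 January – 7 June 2000: 2,278 tonnes at $13.29/tonne → $30,274.62
8 June – 8 October 2000: 2,934 tonnes at $45.62/tonne → $133,849.08
9 October – 31 December 2000: 4,689 tonnes at $7.57/tonne → $35,495.73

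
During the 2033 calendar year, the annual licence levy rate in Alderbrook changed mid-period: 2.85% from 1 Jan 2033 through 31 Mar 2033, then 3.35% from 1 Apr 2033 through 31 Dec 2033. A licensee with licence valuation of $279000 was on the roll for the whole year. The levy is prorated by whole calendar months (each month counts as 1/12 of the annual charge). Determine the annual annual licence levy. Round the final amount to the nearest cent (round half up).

$8997.75

1 Jan – 31 Mar 2033: 3 months at 2.85% → $279000 × 2.85% × 3/12 = $1987.8750
1 Apr – 31 Dec 2033: 9 months at 3.35% → $279000 × 3.35% × 9/12 = $7009.8750
Total = $8997.7500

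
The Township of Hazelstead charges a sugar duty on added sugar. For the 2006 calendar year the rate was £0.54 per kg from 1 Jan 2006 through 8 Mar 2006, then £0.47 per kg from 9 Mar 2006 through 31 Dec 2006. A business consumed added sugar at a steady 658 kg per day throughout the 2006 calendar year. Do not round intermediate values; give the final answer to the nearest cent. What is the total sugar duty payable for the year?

£115,965.92

1 Jan – 8 Mar 2006: 67 days × 658 kg/day = 44,086 kg at £0.54/kg → £23,806.44
9 Mar – 31 Dec 2006: 298 days × 658 kg/day = 196,084 kg at £0.47/kg → £92,159.48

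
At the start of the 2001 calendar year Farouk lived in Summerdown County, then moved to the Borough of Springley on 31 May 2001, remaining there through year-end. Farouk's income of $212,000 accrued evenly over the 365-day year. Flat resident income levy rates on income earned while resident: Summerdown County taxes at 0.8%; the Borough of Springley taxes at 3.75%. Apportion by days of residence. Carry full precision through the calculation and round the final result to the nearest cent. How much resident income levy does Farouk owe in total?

$5,379.86

Summerdown County, 1 Jan – 30 May 2001: 150 days → $212,000 × 0.8% × 150/365 = $696.9863
The Borough of Springley, 31 May – 31 Dec 2001: 215 days → $212,000 × 3.75% × 215/365 = $4,682.8767
Total = $5,379.8630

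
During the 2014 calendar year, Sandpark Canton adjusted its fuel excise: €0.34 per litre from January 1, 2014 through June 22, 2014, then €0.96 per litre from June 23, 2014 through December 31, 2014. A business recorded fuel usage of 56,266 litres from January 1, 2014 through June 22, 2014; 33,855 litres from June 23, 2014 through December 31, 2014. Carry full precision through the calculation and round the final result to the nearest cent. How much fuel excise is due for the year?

January 1 – June 22, 2014: 56,266 litres at €0.34/litre → €19,130.44
June 23 – December 31, 2014: 33,855 litres at €0.96/litre → €32,500.80

€51,631.24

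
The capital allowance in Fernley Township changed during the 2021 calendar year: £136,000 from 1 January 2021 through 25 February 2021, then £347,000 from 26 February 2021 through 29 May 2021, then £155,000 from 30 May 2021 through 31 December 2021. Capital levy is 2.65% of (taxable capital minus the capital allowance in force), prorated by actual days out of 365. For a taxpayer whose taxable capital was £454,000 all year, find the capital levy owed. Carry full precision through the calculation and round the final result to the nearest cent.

£6,704.35

1 January – 25 February 2021: 56 days, exemption £136,000 → (£454,000 − £136,000) × 2.65% × 56/365 = £1,292.9096
26 February – 29 May 2021: 93 days, exemption £347,000 → (£454,000 − £347,000) × 2.65% × 93/365 = £722.4699
30 May – 31 December 2021: 216 days, exemption £155,000 → (£454,000 − £155,000) × 2.65% × 216/365 = £4,688.9753
Total = £6,704.3548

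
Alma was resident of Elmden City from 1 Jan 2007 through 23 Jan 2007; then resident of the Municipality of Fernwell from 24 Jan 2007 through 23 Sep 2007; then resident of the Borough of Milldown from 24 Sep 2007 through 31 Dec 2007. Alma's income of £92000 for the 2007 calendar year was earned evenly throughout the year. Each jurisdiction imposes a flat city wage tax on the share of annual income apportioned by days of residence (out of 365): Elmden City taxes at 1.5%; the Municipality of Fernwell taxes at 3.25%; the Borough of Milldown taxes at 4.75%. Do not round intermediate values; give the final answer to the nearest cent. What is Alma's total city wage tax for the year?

£3262.85

Elmden City, 1 Jan – 23 Jan 2007: 23 days → £92000 × 1.5% × 23/365 = £86.9589
The Municipality of Fernwell, 24 Jan – 23 Sep 2007: 243 days → £92000 × 3.25% × 243/365 = £1990.6027
The Borough of Milldown, 24 Sep – 31 Dec 2007: 99 days → £92000 × 4.75% × 99/365 = £1185.2877
Total = £3262.8493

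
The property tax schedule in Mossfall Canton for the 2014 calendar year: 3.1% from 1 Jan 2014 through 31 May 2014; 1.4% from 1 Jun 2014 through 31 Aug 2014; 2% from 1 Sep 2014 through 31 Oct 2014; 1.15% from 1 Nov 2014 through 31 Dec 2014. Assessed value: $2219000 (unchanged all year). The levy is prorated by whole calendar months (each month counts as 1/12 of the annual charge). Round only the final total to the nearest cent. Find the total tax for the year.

$48078.33

1 Jan – 31 May 2014: 5 months at 3.1% → $2219000 × 3.1% × 5/12 = $28662.0833
1 Jun – 31 Aug 2014: 3 months at 1.4% → $2219000 × 1.4% × 3/12 = $7766.5000
1 Sep – 31 Oct 2014: 2 months at 2% → $2219000 × 2% × 2/12 = $7396.6667
1 Nov – 31 Dec 2014: 2 months at 1.15% → $2219000 × 1.15% × 2/12 = $4253.0833
Total = $48078.3333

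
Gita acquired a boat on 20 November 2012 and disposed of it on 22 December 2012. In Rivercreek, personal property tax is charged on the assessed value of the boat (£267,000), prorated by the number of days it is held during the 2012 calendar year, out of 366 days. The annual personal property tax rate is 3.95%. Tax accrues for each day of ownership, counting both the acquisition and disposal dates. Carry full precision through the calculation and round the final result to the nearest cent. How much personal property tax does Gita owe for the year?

Days held (20 November – 22 December 2012): 33 out of 366
Tax = £267,000 × 3.95% × 33/366 = £950.9139

£950.91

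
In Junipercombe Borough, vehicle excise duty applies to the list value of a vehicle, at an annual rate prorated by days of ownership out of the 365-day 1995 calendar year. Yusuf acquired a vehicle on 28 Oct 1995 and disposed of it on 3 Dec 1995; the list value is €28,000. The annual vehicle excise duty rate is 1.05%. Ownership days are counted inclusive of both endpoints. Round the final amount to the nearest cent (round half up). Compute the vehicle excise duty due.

€29.80

Days held (28 Oct – 3 Dec 1995): 37 out of 365
Tax = €28,000 × 1.05% × 37/365 = €29.8027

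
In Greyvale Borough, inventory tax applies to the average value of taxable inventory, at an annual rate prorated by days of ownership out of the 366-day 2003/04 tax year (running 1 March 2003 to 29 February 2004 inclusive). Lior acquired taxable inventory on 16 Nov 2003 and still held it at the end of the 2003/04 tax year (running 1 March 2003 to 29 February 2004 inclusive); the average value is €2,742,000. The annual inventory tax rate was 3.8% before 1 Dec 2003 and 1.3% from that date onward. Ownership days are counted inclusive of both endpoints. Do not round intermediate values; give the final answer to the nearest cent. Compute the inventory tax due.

16 Nov – 30 Nov 2003: 15 days at 3.8% → €2,742,000 × 3.8% × 15/366 = €4,270.3279
1 Dec 2003 – 29 Feb 2004: 91 days at 1.3% → €2,742,000 × 1.3% × 91/366 = €8,862.8033
Total = €13,133.1311

€13,133.13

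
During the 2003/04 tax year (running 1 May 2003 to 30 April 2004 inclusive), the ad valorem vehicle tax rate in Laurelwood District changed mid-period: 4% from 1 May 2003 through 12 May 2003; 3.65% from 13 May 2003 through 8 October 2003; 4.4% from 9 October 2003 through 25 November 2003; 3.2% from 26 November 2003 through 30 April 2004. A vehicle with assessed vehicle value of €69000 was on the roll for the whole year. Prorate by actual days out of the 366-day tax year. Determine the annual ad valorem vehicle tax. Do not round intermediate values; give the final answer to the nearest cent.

1 May – 12 May 2003: 12 days at 4% → €69000 × 4% × 12/366 = €90.4918
13 May – 8 October 2003: 149 days at 3.65% → €69000 × 3.65% × 149/366 = €1025.2910
9 October – 25 November 2003: 48 days at 4.4% → €69000 × 4.4% × 48/366 = €398.1639
26 November 2003 – 30 April 2004: 157 days at 3.2% → €69000 × 3.2% × 157/366 = €947.1475
Total = €2461.0943

€2461.09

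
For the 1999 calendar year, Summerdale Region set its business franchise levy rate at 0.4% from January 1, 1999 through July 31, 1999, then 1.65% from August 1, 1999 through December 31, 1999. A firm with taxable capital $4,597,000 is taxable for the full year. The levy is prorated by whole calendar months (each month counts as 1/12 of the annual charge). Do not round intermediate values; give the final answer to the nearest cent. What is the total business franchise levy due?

$42,330.71

January 1 – July 31, 1999: 7 months at 0.4% → $4,597,000 × 0.4% × 7/12 = $10,726.3333
August 1 – December 31, 1999: 5 months at 1.65% → $4,597,000 × 1.65% × 5/12 = $31,604.3750
Total = $42,330.7083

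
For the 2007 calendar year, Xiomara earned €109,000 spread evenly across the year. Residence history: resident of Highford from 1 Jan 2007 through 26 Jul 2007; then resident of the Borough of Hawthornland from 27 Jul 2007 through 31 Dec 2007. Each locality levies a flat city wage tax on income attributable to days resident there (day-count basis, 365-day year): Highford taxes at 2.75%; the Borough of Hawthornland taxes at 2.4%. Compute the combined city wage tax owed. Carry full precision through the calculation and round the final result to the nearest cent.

€2,832.36

Highford, 1 Jan – 26 Jul 2007: 207 days → €109,000 × 2.75% × 207/365 = €1,699.9521
The Borough of Hawthornland, 27 Jul – 31 Dec 2007: 158 days → €109,000 × 2.4% × 158/365 = €1,132.4055
Total = €2,832.3575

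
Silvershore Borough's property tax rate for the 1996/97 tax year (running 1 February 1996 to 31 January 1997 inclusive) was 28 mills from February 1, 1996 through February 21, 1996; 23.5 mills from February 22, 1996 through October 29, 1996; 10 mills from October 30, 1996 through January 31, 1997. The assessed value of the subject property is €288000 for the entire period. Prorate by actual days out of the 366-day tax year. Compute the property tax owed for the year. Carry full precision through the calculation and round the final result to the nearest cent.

February 1 – February 21, 1996: 21 days at 28 mills → €288000 × 2.8% × 21/366 = €462.6885
February 22 – October 29, 1996: 251 days at 23.5 mills → €288000 × 2.35% × 251/366 = €4641.4426
October 30, 1996 – January 31, 1997: 94 days at 10 mills → €288000 × 1% × 94/366 = €739.6721
Total = €5843.8033

€5843.80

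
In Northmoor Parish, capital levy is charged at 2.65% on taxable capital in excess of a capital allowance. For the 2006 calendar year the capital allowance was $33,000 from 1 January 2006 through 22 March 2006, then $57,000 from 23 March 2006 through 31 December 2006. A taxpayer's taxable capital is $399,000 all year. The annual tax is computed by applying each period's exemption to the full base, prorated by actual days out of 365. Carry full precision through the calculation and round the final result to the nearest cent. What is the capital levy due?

1 January – 22 March 2006: 81 days, exemption $33,000 → ($399,000 − $33,000) × 2.65% × 81/365 = $2,152.3808
23 March – 31 December 2006: 284 days, exemption $57,000 → ($399,000 − $57,000) × 2.65% × 284/365 = $7,051.7589
Total = $9,204.1397

$9,204.14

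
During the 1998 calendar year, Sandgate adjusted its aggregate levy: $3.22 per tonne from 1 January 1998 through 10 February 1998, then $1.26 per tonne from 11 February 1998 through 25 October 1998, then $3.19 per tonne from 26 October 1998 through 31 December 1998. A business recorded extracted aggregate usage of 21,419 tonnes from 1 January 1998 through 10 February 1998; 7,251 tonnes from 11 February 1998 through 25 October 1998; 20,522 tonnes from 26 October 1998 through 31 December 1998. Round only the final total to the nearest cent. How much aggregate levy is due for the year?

1 January – 10 February 1998: 21,419 tonnes at $3.22/tonne → $68969.18
11 February – 25 October 1998: 7,251 tonnes at $1.26/tonne → $9136.26
26 October – 31 December 1998: 20,522 tonnes at $3.19/tonne → $65465.18

$143570.62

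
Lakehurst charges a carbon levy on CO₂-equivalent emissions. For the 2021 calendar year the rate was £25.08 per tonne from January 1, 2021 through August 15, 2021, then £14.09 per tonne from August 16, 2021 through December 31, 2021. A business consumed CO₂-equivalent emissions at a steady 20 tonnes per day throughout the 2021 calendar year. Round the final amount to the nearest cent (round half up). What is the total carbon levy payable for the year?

£152751.60

January 1 – August 15, 2021: 227 days × 20 tonnes/day = 4,540 tonnes at £25.08/tonne → £113863.20
August 16 – December 31, 2021: 138 days × 20 tonnes/day = 2,760 tonnes at £14.09/tonne → £38888.40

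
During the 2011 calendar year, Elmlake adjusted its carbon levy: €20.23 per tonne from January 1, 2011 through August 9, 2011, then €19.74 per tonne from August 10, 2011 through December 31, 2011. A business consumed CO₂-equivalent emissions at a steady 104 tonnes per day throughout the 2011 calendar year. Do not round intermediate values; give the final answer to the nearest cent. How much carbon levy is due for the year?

January 1 – August 9, 2011: 221 days × 104 tonnes/day = 22,984 tonnes at €20.23/tonne → €464,966.32
August 10 – December 31, 2011: 144 days × 104 tonnes/day = 14,976 tonnes at €19.74/tonne → €295,626.24

€760,592.56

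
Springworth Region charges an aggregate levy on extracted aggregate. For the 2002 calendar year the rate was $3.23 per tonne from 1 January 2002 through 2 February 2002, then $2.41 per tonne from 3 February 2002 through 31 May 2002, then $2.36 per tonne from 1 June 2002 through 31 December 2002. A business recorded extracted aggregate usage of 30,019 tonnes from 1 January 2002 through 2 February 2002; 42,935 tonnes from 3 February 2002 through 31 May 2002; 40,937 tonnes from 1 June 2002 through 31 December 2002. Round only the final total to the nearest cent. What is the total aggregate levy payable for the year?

$297046.04

1 January – 2 February 2002: 30,019 tonnes at $3.23/tonne → $96961.37
3 February – 31 May 2002: 42,935 tonnes at $2.41/tonne → $103473.35
1 June – 31 December 2002: 40,937 tonnes at $2.36/tonne → $96611.32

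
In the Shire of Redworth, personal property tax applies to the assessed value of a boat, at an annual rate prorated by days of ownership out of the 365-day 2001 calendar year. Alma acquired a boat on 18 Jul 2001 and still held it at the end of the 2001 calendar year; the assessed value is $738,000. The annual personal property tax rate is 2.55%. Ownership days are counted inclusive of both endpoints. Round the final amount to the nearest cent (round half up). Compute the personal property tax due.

Days held (18 Jul – 31 Dec 2001): 167 out of 365
Tax = $738,000 × 2.55% × 167/365 = $8,610.3370

$8,610.34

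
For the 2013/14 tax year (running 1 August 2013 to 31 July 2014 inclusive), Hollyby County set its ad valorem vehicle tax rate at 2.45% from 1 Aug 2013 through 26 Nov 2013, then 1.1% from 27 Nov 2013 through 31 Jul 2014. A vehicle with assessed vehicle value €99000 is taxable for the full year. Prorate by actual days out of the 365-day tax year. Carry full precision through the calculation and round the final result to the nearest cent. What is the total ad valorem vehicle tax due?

€1521.07

1 Aug – 26 Nov 2013: 118 days at 2.45% → €99000 × 2.45% × 118/365 = €784.1342
27 Nov 2013 – 31 Jul 2014: 247 days at 1.1% → €99000 × 1.1% × 247/365 = €736.9397
Total = €1521.0740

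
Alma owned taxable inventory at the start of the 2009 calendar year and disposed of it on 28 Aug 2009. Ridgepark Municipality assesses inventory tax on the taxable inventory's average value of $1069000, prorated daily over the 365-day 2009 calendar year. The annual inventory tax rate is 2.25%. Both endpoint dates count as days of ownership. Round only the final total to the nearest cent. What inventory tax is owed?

$15815.34

Days held (1 Jan – 28 Aug 2009): 240 out of 365
Tax = $1069000 × 2.25% × 240/365 = $15815.3425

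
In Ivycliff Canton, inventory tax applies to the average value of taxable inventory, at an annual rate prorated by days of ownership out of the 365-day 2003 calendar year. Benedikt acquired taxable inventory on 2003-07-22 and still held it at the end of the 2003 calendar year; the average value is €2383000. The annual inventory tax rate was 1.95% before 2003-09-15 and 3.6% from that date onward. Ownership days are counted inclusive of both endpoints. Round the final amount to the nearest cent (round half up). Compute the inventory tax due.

€32385.95

2003-07-22 to 2003-09-14: 55 days at 1.95% → €2383000 × 1.95% × 55/365 = €7002.1027
2003-09-15 to 2003-12-31: 108 days at 3.6% → €2383000 × 3.6% × 108/365 = €25383.8466
Total = €32385.9493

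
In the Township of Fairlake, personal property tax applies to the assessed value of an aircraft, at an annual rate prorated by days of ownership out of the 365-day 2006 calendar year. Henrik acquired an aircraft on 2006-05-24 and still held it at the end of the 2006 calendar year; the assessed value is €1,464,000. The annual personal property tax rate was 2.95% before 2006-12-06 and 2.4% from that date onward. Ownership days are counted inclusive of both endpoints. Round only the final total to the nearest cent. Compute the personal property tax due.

2006-05-24 to 2006-12-05: 196 days at 2.95% → €1,464,000 × 2.95% × 196/365 = €23,191.3644
2006-12-06 to 2006-12-31: 26 days at 2.4% → €1,464,000 × 2.4% × 26/365 = €2,502.8384
Total = €25,694.2027

€25,694.20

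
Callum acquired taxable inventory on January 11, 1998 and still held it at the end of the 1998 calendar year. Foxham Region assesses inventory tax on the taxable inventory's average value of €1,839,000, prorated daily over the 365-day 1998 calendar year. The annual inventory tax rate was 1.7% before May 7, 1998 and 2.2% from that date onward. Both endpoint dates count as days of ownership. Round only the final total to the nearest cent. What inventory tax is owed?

January 11 – May 6, 1998: 116 days at 1.7% → €1,839,000 × 1.7% × 116/365 = €9,935.6384
May 7 – December 31, 1998: 239 days at 2.2% → €1,839,000 × 2.2% × 239/365 = €26,491.6767
Total = €36,427.3151

€36,427.32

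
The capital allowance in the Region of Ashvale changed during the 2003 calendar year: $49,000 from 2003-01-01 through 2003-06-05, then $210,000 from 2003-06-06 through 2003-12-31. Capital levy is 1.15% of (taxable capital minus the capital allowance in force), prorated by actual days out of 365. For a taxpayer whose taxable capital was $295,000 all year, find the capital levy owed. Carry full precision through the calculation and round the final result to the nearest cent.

$1,768.83

2003-01-01 to 2003-06-05: 156 days, exemption $49,000 → ($295,000 − $49,000) × 1.15% × 156/365 = $1,209.1068
2003-06-06 to 2003-12-31: 209 days, exemption $210,000 → ($295,000 − $210,000) × 1.15% × 209/365 = $559.7192
Total = $1,768.8260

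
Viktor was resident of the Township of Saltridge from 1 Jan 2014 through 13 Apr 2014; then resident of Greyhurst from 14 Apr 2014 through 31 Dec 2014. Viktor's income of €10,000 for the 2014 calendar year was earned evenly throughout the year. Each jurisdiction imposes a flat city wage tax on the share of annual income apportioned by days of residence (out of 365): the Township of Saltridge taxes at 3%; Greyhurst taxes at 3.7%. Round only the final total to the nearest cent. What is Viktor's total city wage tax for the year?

€350.25

The Township of Saltridge, 1 Jan – 13 Apr 2014: 103 days → €10,000 × 3% × 103/365 = €84.6575
Greyhurst, 14 Apr – 31 Dec 2014: 262 days → €10,000 × 3.7% × 262/365 = €265.5890
Total = €350.2466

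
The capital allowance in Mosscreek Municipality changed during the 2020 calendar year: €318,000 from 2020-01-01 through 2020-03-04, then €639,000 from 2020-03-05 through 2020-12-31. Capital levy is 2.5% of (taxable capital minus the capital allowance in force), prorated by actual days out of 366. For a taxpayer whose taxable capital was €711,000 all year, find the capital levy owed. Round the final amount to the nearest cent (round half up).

€3,203.28

2020-01-01 to 2020-03-04: 64 days, exemption €318,000 → (€711,000 − €318,000) × 2.5% × 64/366 = €1,718.0328
2020-03-05 to 2020-12-31: 302 days, exemption €639,000 → (€711,000 − €639,000) × 2.5% × 302/366 = €1,485.2459
Total = €3,203.2787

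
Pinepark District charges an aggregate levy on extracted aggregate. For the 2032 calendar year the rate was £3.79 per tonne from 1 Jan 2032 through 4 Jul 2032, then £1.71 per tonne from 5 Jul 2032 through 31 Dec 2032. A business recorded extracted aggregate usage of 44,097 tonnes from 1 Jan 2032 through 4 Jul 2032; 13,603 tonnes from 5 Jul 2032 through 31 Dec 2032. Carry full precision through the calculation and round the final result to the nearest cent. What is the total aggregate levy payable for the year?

£190,388.76

1 Jan – 4 Jul 2032: 44,097 tonnes at £3.79/tonne → £167,127.63
5 Jul – 31 Dec 2032: 13,603 tonnes at £1.71/tonne → £23,261.13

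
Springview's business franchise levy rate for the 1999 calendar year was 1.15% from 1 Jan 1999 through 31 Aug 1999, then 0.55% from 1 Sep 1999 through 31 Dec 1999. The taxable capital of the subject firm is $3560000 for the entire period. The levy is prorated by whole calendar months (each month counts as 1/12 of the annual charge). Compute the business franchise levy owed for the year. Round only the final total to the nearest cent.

$33820.00

1 Jan – 31 Aug 1999: 8 months at 1.15% → $3560000 × 1.15% × 8/12 = $27293.3333
1 Sep – 31 Dec 1999: 4 months at 0.55% → $3560000 × 0.55% × 4/12 = $6526.6667
Total = $33820.0000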